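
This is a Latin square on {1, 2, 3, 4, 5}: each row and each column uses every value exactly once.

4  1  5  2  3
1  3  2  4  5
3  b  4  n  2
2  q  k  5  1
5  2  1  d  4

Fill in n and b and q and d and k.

n = 1, b = 5, q = 4, d = 3, k = 3

At (row 5, col 4): row 5 already has {1, 2, 4, 5}, so the value is 3.
Cell (3,4): column 4 already has {2, 3, 4, 5} → 1.
Cell (3,2): row 3 already has {1, 2, 3, 4} → 5.
At (row 4, col 2): column 2 already has {1, 2, 3, 5}, so the value is 4.
Cell (4,3): row 4 already has {1, 2, 4, 5} → 3.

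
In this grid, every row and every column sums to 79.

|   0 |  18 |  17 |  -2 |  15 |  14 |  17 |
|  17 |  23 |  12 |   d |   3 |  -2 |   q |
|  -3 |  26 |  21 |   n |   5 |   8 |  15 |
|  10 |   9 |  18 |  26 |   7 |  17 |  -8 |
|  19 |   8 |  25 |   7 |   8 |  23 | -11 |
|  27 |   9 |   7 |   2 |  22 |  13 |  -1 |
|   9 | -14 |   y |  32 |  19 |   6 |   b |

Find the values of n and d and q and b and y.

Column 3 has 17 + 12 + 21 + 18 + 25 + 7 = 100; the blank must be 79 − 100 = -21.
Row 3 has -3 + 26 + 21 + 5 + 8 + 15 = 72; the blank must be 79 − 72 = 7.
Row 7 has 9 − 14 − 21 + 32 + 19 + 6 = 31; the blank must be 79 − 31 = 48.
Column 7 has 17 + 15 − 8 − 11 − 1 + 48 = 60; the blank must be 79 − 60 = 19.
Row 2 has 17 + 23 + 12 + 3 − 2 + 19 = 72; the blank must be 79 − 72 = 7.

n = 7, d = 7, q = 19, b = 48, y = -21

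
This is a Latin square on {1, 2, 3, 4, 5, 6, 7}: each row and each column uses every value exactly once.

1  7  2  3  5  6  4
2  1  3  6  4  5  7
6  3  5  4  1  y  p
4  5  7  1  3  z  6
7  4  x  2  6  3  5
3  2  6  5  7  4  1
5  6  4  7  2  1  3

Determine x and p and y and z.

At (row 3, col 7): column 7 already has {1, 3, 4, 5, 6, 7}, so the value is 2.
Cell (3,6): row 3 already has {1, 2, 3, 4, 5, 6} → 7.
Cell (4,6): row 4 already has {1, 3, 4, 5, 6, 7} → 2.
Cell (5,3): row 5 already has {2, 3, 4, 5, 6, 7} → 1.

x = 1, p = 2, y = 7, z = 2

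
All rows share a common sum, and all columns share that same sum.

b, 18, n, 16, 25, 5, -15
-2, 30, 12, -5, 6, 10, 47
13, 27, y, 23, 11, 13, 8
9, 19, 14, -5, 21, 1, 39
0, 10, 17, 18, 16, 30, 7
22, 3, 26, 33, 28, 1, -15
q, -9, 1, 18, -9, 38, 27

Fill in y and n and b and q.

Rows 2 and 4 both sum to 98, so that's the common total.
Row 7: -9 + 1 + 18 − 9 + 38 + 27 = 66, so its missing entry is 98 − 66 = 32.
Column 1: -2 + 13 + 9 + 0 + 22 + 32 = 74, so its missing entry is 98 − 74 = 24.
Row 1: 24 + 18 + 16 + 25 + 5 − 15 = 73, so its missing entry is 98 − 73 = 25.
Row 3: 13 + 27 + 23 + 11 + 13 + 8 = 95, so its missing entry is 98 − 95 = 3.

y = 3, n = 25, b = 24, q = 32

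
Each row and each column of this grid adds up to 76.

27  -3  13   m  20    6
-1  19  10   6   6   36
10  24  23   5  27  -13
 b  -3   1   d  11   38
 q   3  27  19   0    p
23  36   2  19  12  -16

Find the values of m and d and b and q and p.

m = 13, d = 14, b = 15, q = 2, p = 25

The known cells in row 1 total 63, leaving 76 − 63 = 13 for the blank.
The known cells in column 6 total 51, leaving 76 − 51 = 25 for the blank.
The known cells in row 5 total 74, leaving 76 − 74 = 2 for the blank.
The known cells in column 1 total 61, leaving 76 − 61 = 15 for the blank.
The known cells in row 4 total 62, leaving 76 − 62 = 14 for the blank.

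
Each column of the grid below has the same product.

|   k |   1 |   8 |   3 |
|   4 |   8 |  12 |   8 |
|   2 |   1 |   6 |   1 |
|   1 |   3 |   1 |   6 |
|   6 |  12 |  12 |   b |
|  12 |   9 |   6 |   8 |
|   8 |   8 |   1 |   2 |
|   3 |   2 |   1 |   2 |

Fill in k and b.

Columns 2 and 3 each multiply to 41472, so every column has product 41472.
Column 1: 4×2×1×6×12×8×3 = 13824, so the missing entry is 41472 ÷ 13824 = 3.
Column 4: 3×8×1×6×8×2×2 = 4608, so the missing entry is 41472 ÷ 4608 = 9.

k = 3, b = 9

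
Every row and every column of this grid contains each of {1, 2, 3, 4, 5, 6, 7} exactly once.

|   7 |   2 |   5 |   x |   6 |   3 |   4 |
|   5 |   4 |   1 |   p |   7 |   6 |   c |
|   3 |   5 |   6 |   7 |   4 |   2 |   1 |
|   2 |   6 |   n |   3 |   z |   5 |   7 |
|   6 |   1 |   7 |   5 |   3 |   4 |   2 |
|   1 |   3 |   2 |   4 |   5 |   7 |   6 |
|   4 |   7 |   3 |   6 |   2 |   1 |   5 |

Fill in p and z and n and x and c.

For row 4, column 5: column 5 already has {2, 3, 4, 5, 6, 7}; that leaves 1.
At (row 1, col 4): row 1 already has {2, 3, 4, 5, 6, 7}, so the value is 1.
For row 2, column 7: column 7 already has {1, 2, 4, 5, 6, 7}; that leaves 3.
At (row 4, col 3): row 4 already has {1, 2, 3, 5, 6, 7}, so the value is 4.
At (row 2, col 4): row 2 already has {1, 3, 4, 5, 6, 7}, so the value is 2.

p = 2, z = 1, n = 4, x = 1, c = 3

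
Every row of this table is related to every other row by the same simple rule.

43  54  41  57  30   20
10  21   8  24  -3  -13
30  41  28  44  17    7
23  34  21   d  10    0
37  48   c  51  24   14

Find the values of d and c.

d = 37, c = 35

The difference between any two rows is the same in every column — this is an addition table with the headers hidden.
Row 4 minus row 1 is 0 − 20 = -20, so its entry in column 4 is 57 + (-20) = 37.
Row 5 minus row 1 is 14 − 20 = -6, so its entry in column 3 is 41 + (-6) = 35.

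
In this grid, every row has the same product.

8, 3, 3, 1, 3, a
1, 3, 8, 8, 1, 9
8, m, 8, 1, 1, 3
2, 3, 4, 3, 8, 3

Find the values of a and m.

a = 8, m = 9

Rows 2 and 4 each multiply to 1728, so every row has product 1728.
Row 1: 8×3×3×1×3 = 216, so the missing entry is 1728 ÷ 216 = 8.
Row 3: 8×8×1×1×3 = 192, so the missing entry is 1728 ÷ 192 = 9.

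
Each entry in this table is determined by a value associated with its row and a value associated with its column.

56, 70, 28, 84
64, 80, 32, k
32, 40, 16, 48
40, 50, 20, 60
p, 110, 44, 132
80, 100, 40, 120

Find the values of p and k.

Each row is a constant multiple of every other row — this is a multiplication table with the headers hidden.
Row 5 is 44/28 = 11/7 times row 1, so its entry in column 1 is 56 × 11/7 = 88.
Row 2 is 32/28 = 8/7 times row 1, so its entry in column 4 is 84 × 8/7 = 96.

p = 88, k = 96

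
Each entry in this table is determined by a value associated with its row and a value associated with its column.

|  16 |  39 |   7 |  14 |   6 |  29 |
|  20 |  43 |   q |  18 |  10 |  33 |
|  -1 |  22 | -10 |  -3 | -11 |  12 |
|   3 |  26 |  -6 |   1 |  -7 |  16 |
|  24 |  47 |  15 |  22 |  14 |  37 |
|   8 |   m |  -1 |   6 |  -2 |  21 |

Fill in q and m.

q = 11, m = 31

The difference between any two rows is the same in every column — this is an addition table with the headers hidden.
Row 2 minus row 1 is 20 − 16 = 4, so its entry in column 3 is 7 + 4 = 11.
Row 6 minus row 1 is 8 − 16 = -8, so its entry in column 2 is 39 + (-8) = 31.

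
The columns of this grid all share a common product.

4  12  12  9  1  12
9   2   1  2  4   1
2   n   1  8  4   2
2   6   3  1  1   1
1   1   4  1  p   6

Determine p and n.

p = 9, n = 1

Columns 4 and 6 each multiply to 144, so every column has product 144.
Column 5: 1×4×4×1 = 16, so the missing entry is 144 ÷ 16 = 9.
Column 2: 12×2×6×1 = 144, so the missing entry is 144 ÷ 144 = 1.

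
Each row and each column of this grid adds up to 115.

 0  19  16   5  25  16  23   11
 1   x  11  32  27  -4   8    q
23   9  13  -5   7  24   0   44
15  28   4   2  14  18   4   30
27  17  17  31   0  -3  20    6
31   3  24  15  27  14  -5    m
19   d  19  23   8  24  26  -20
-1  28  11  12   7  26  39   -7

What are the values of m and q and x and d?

m = 6, q = 45, x = -5, d = 16

Row 7: 19 + 19 + 23 + 8 + 24 + 26 − 20 = 99, so its missing entry is 115 − 99 = 16.
Column 2: 19 + 9 + 28 + 17 + 3 + 16 + 28 = 120, so its missing entry is 115 − 120 = -5.
Row 2: 1 − 5 + 11 + 32 + 27 − 4 + 8 = 70, so its missing entry is 115 − 70 = 45.
Row 6: 31 + 3 + 24 + 15 + 27 + 14 − 5 = 109, so its missing entry is 115 − 109 = 6.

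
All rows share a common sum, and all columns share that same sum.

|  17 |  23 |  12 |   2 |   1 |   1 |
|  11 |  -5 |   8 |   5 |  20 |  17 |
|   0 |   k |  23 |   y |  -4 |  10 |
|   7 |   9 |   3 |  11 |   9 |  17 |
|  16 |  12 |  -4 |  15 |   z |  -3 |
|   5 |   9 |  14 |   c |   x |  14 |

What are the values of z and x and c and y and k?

Rows 1 and 2 both sum to 56, so that's the common total.
The known cells in row 5 total 36, leaving 56 − 36 = 20 for the blank.
The known cells in column 2 total 48, leaving 56 − 48 = 8 for the blank.
The known cells in column 5 total 46, leaving 56 − 46 = 10 for the blank.
The known cells in row 3 total 37, leaving 56 − 37 = 19 for the blank.
The known cells in row 6 total 52, leaving 56 − 52 = 4 for the blank.

z = 20, x = 10, c = 4, y = 19, k = 8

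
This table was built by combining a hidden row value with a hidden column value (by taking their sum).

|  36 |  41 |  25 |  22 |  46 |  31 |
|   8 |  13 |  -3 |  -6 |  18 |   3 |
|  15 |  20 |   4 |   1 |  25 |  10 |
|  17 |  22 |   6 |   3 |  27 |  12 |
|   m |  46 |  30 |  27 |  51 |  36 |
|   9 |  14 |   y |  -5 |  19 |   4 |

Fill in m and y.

m = 41, y = -2

The difference between any two rows is the same in every column — this is an addition table with the headers hidden.
Row 5 minus row 1 is 36 − 31 = 5, so its entry in column 1 is 36 + 5 = 41.
Row 6 minus row 1 is 4 − 31 = -27, so its entry in column 3 is 25 + (-27) = -2.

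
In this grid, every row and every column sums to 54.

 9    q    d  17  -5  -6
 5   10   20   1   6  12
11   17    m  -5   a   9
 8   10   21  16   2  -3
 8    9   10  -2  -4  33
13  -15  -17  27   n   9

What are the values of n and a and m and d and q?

n = 37, a = 18, m = 4, d = 16, q = 23

The known cells in column 2 total 31, leaving 54 − 31 = 23 for the blank.
The known cells in row 6 total 17, leaving 54 − 17 = 37 for the blank.
The known cells in column 5 total 36, leaving 54 − 36 = 18 for the blank.
The known cells in row 1 total 38, leaving 54 − 38 = 16 for the blank.
The known cells in row 3 total 50, leaving 54 − 50 = 4 for the blank.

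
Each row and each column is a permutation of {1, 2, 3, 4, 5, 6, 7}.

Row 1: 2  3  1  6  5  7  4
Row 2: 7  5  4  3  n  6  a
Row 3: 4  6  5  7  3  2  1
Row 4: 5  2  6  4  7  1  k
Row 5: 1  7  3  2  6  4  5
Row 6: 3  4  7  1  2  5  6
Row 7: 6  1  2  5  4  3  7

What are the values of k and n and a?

k = 3, n = 1, a = 2

For row 2, column 5: column 5 already has {2, 3, 4, 5, 6, 7}; that leaves 1.
Cell (2,7): row 2 already has {1, 3, 4, 5, 6, 7} → 2.
For row 4, column 7: row 4 already has {1, 2, 4, 5, 6, 7}; that leaves 3.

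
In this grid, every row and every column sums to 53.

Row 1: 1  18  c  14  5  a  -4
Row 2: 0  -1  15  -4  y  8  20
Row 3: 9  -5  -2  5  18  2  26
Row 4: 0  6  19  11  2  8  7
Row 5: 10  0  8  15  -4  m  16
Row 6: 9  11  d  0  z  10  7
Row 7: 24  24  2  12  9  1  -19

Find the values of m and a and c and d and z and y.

m = 8, a = 16, c = 3, d = 8, z = 8, y = 15

The known cells in row 2 total 38, leaving 53 − 38 = 15 for the blank.
The known cells in column 5 total 45, leaving 53 − 45 = 8 for the blank.
The known cells in row 5 total 45, leaving 53 − 45 = 8 for the blank.
The known cells in column 6 total 37, leaving 53 − 37 = 16 for the blank.
The known cells in row 1 total 50, leaving 53 − 50 = 3 for the blank.
The known cells in row 6 total 45, leaving 53 − 45 = 8 for the blank.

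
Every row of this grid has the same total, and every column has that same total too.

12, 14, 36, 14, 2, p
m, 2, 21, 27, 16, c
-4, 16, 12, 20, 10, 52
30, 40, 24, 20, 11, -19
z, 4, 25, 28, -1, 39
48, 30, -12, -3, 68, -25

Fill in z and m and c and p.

z = 11, m = 9, c = 31, p = 28

Rows 3 and 4 both sum to 106, so that's the common total.
Row 5: 4 + 25 + 28 − 1 + 39 = 95, so its missing entry is 106 − 95 = 11.
Column 1: 12 − 4 + 30 + 11 + 48 = 97, so its missing entry is 106 − 97 = 9.
Row 1: 12 + 14 + 36 + 14 + 2 = 78, so its missing entry is 106 − 78 = 28.
Row 2: 9 + 2 + 21 + 27 + 16 = 75, so its missing entry is 106 − 75 = 31.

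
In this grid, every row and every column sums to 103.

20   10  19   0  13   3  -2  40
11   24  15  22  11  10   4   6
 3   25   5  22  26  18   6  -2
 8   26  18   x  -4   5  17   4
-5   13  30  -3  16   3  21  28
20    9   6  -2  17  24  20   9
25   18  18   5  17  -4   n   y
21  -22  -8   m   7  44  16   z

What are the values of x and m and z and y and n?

Row 4: 8 + 26 + 18 − 4 + 5 + 17 + 4 = 74, so its missing entry is 103 − 74 = 29.
Column 4: 0 + 22 + 22 + 29 − 3 − 2 + 5 = 73, so its missing entry is 103 − 73 = 30.
Row 8: 21 − 22 − 8 + 30 + 7 + 44 + 16 = 88, so its missing entry is 103 − 88 = 15.
Column 8: 40 + 6 − 2 + 4 + 28 + 9 + 15 = 100, so its missing entry is 103 − 100 = 3.
Row 7: 25 + 18 + 18 + 5 + 17 − 4 + 3 = 82, so its missing entry is 103 − 82 = 21.

x = 29, m = 30, z = 15, y = 3, n = 21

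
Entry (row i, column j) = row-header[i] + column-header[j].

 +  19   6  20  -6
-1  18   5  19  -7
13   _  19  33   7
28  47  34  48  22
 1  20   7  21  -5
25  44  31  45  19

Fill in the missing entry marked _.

13 + 19 = 32.

32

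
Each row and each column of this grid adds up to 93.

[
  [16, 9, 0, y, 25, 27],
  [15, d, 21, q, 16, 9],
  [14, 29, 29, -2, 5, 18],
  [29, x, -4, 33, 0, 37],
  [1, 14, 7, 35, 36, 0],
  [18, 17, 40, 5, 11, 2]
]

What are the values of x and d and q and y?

x = -2, d = 26, q = 6, y = 16

Row 4 has 29 − 4 + 33 + 0 + 37 = 95; the blank must be 93 − 95 = -2.
Column 2 has 9 + 29 − 2 + 14 + 17 = 67; the blank must be 93 − 67 = 26.
Row 1 has 16 + 9 + 0 + 25 + 27 = 77; the blank must be 93 − 77 = 16.
Row 2 has 15 + 26 + 21 + 16 + 9 = 87; the blank must be 93 − 87 = 6.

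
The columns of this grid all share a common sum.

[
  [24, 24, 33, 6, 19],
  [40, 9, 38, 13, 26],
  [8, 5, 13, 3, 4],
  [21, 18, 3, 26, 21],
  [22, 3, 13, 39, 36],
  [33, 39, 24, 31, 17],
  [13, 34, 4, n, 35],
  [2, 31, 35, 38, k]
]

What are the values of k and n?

Columns 1 and 2 both add up to 163, so every column sums to 163.
Column 5: 19 + 26 + 4 + 21 + 36 + 17 + 35 = 158, so the missing entry is 163 − 158 = 5.
Column 4: 6 + 13 + 3 + 26 + 39 + 31 + 38 = 156, so the missing entry is 163 − 156 = 7.

k = 5, n = 7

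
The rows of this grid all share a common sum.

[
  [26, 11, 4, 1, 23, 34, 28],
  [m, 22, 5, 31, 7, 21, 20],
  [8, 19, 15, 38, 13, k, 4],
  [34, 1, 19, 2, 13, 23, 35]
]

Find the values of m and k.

m = 21, k = 30

The complete rows each total 127.
Row 2 is missing 127 − 106 = 21 (since 22 + 5 + 31 + 7 + 21 + 20 = 106).
Row 3 is missing 127 − 97 = 30 (since 8 + 19 + 15 + 38 + 13 + 4 = 97).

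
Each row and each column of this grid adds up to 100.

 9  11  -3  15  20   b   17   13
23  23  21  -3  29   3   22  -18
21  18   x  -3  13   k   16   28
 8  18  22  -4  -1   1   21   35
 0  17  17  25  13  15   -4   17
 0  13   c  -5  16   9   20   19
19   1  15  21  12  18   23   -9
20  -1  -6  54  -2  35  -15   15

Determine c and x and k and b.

Row 1 has 9 + 11 − 3 + 15 + 20 + 17 + 13 = 82; the blank must be 100 − 82 = 18.
Column 6 has 18 + 3 + 1 + 15 + 9 + 18 + 35 = 99; the blank must be 100 − 99 = 1.
Row 3 has 21 + 18 − 3 + 13 + 1 + 16 + 28 = 94; the blank must be 100 − 94 = 6.
Row 6 has 0 + 13 − 5 + 16 + 9 + 20 + 19 = 72; the blank must be 100 − 72 = 28.

c = 28, x = 6, k = 1, b = 18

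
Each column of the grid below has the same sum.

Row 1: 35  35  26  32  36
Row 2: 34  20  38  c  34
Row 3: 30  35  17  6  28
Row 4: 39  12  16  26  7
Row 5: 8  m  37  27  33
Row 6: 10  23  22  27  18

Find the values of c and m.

The complete columns each total 156.
Column 4 is missing 156 − 118 = 38 (since 32 + 6 + 26 + 27 + 27 = 118).
Column 2 is missing 156 − 125 = 31 (since 35 + 20 + 35 + 12 + 23 = 125).

c = 38, m = 31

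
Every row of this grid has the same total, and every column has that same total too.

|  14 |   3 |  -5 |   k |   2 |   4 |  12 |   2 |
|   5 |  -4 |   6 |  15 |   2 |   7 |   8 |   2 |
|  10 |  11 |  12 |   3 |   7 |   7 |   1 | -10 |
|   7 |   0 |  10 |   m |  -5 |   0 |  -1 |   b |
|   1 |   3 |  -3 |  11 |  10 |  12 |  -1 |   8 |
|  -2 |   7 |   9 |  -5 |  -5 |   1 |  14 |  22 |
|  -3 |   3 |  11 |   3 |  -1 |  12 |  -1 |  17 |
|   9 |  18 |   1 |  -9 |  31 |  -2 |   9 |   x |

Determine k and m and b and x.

Rows 2 and 3 both sum to 41, so that's the common total.
Row 1 has 14 + 3 − 5 + 2 + 4 + 12 + 2 = 32; the blank must be 41 − 32 = 9.
Column 4 has 9 + 15 + 3 + 11 − 5 + 3 − 9 = 27; the blank must be 41 − 27 = 14.
Row 4 has 7 + 0 + 10 + 14 − 5 + 0 − 1 = 25; the blank must be 41 − 25 = 16.
Row 8 has 9 + 18 + 1 − 9 + 31 − 2 + 9 = 57; the blank must be 41 − 57 = -16.

k = 9, m = 14, b = 16, x = -16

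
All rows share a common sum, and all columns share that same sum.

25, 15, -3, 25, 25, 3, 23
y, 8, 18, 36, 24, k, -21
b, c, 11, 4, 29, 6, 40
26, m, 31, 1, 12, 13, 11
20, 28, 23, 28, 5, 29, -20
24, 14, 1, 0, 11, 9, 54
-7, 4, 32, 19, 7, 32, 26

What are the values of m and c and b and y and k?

m = 19, c = 25, b = -2, y = 27, k = 21

Rows 1 and 5 both sum to 113, so that's the common total.
Column 6 has 3 + 6 + 13 + 29 + 9 + 32 = 92; the blank must be 113 − 92 = 21.
Row 4 has 26 + 31 + 1 + 12 + 13 + 11 = 94; the blank must be 113 − 94 = 19.
Column 2 has 15 + 8 + 19 + 28 + 14 + 4 = 88; the blank must be 113 − 88 = 25.
Row 3 has 25 + 11 + 4 + 29 + 6 + 40 = 115; the blank must be 113 − 115 = -2.
Row 2 has 8 + 18 + 36 + 24 + 21 − 21 = 86; the blank must be 113 − 86 = 27.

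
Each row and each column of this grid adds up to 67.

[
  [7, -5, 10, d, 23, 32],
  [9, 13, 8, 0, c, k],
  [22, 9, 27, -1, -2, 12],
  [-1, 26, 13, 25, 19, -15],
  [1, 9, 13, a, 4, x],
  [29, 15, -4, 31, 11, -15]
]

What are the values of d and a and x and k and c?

d = 0, a = 12, x = 28, k = 25, c = 12

Row 1: 7 − 5 + 10 + 23 + 32 = 67, so its missing entry is 67 − 67 = 0.
Column 4: 0 + 0 − 1 + 25 + 31 = 55, so its missing entry is 67 − 55 = 12.
Column 5: 23 − 2 + 19 + 4 + 11 = 55, so its missing entry is 67 − 55 = 12.
Row 2: 9 + 13 + 8 + 0 + 12 = 42, so its missing entry is 67 − 42 = 25.
Row 5: 1 + 9 + 13 + 12 + 4 = 39, so its missing entry is 67 − 39 = 28.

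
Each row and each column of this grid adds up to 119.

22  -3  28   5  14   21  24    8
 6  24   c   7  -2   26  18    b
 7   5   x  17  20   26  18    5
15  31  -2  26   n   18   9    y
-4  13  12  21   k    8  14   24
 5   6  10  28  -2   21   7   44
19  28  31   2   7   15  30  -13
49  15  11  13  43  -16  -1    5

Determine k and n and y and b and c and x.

k = 31, n = 8, y = 14, b = 32, c = 8, x = 21

The known cells in row 5 total 88, leaving 119 − 88 = 31 for the blank.
The known cells in column 5 total 111, leaving 119 − 111 = 8 for the blank.
The known cells in row 4 total 105, leaving 119 − 105 = 14 for the blank.
The known cells in column 8 total 87, leaving 119 − 87 = 32 for the blank.
The known cells in row 2 total 111, leaving 119 − 111 = 8 for the blank.
The known cells in row 3 total 98, leaving 119 − 98 = 21 for the blank.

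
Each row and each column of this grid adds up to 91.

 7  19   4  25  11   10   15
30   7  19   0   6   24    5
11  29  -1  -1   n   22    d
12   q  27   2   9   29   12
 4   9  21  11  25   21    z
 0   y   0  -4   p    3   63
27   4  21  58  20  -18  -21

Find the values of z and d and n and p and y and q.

z = 0, d = 17, n = 14, p = 6, y = 23, q = 0

The known cells in row 4 total 91, leaving 91 − 91 = 0 for the blank.
The known cells in row 5 total 91, leaving 91 − 91 = 0 for the blank.
The known cells in column 2 total 68, leaving 91 − 68 = 23 for the blank.
The known cells in row 6 total 85, leaving 91 − 85 = 6 for the blank.
The known cells in column 5 total 77, leaving 91 − 77 = 14 for the blank.
The known cells in row 3 total 74, leaving 91 − 74 = 17 for the blank.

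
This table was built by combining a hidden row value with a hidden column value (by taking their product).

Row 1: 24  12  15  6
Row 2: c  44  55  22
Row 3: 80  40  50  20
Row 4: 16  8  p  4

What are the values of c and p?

c = 88, p = 10

Each row is a constant multiple of every other row — this is a multiplication table with the headers hidden.
Row 2 is 44/12 = 11/3 times row 1, so its entry in column 1 is 24 × 11/3 = 88.
Row 4 is 8/12 = 2/3 times row 1, so its entry in column 3 is 15 × 2/3 = 10.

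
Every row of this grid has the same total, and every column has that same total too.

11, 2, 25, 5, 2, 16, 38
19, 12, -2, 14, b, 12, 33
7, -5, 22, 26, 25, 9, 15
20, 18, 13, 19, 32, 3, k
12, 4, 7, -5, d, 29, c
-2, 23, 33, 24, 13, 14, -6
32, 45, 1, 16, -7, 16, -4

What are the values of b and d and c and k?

b = 11, d = 23, c = 29, k = -6

Rows 1 and 3 both sum to 99, so that's the common total.
Row 2: 19 + 12 − 2 + 14 + 12 + 33 = 88, so its missing entry is 99 − 88 = 11.
Column 5: 2 + 11 + 25 + 32 + 13 − 7 = 76, so its missing entry is 99 − 76 = 23.
Row 5: 12 + 4 + 7 − 5 + 23 + 29 = 70, so its missing entry is 99 − 70 = 29.
Row 4: 20 + 18 + 13 + 19 + 32 + 3 = 105, so its missing entry is 99 − 105 = -6.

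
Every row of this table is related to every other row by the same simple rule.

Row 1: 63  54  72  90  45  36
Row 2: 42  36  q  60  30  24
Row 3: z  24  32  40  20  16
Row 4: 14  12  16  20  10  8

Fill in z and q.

z = 28, q = 48

Each row is a constant multiple of every other row — this is a multiplication table with the headers hidden.
Row 3 is 40/90 = 4/9 times row 1, so its entry in column 1 is 63 × 4/9 = 28.
Row 2 is 60/90 = 2/3 times row 1, so its entry in column 3 is 72 × 2/3 = 48.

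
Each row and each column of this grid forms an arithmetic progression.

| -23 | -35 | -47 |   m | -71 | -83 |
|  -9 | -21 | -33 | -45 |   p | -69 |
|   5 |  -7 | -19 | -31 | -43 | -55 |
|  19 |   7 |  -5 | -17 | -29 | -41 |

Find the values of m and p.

m = -59, p = -57

Along each row the entries change by -12 per step; down each column they change by 14.
Row 1: from -23 at column 1, stepping by -12 to column 4 gives -59.
Row 2: from -9 at column 1, stepping by -12 to column 5 gives -57.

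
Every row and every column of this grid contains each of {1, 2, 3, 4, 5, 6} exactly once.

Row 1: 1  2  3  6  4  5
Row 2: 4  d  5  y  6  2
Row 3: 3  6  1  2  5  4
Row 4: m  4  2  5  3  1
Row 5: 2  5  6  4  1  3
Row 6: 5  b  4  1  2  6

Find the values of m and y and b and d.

m = 6, y = 3, b = 3, d = 1

For row 2, column 4: column 4 already has {1, 2, 4, 5, 6}; that leaves 3.
For row 2, column 2: row 2 already has {2, 3, 4, 5, 6}; that leaves 1.
Cell (6,2): row 6 already has {1, 2, 4, 5, 6} → 3.
At (row 4, col 1): row 4 already has {1, 2, 3, 4, 5}, so the value is 6.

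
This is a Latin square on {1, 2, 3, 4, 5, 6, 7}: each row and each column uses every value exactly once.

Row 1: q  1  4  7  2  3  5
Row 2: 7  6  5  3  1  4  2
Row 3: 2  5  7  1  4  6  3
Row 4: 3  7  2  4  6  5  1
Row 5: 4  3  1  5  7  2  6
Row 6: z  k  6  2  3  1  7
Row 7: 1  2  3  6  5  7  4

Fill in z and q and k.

Cell (6,2): column 2 already has {1, 2, 3, 5, 6, 7} → 4.
At (row 6, col 1): row 6 already has {1, 2, 3, 4, 6, 7}, so the value is 5.
Cell (1,1): row 1 already has {1, 2, 3, 4, 5, 7} → 6.

z = 5, q = 6, k = 4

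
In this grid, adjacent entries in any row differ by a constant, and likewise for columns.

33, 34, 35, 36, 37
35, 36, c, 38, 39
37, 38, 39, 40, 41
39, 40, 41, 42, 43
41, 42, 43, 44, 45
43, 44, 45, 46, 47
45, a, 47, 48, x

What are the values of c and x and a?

c = 37, x = 49, a = 46

Along each row the entries change by 1 per step; down each column they change by 2.
Row 2: from 35 at column 1, stepping by 1 to column 3 gives 37.
Row 7: from 45 at column 1, stepping by 1 to column 5 gives 49.
Row 7: from 45 at column 1, stepping by 1 to column 2 gives 46.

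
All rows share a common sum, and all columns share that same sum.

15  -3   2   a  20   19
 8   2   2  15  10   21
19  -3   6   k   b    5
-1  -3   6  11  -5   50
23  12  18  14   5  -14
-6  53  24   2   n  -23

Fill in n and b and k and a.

Rows 2 and 4 both sum to 58, so that's the common total.
Row 6: -6 + 53 + 24 + 2 − 23 = 50, so its missing entry is 58 − 50 = 8.
Row 1: 15 − 3 + 2 + 20 + 19 = 53, so its missing entry is 58 − 53 = 5.
Column 4: 5 + 15 + 11 + 14 + 2 = 47, so its missing entry is 58 − 47 = 11.
Row 3: 19 − 3 + 6 + 11 + 5 = 38, so its missing entry is 58 − 38 = 20.

n = 8, b = 20, k = 11, a = 5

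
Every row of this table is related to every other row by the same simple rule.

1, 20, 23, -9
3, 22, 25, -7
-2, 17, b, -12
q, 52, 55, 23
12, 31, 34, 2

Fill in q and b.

The difference between any two rows is the same in every column — this is an addition table with the headers hidden.
Row 4 minus row 1 is 23 − (-9) = 32, so its entry in column 1 is 1 + 32 = 33.
Row 3 minus row 1 is -12 − (-9) = -3, so its entry in column 3 is 23 + (-3) = 20.

q = 33, b = 20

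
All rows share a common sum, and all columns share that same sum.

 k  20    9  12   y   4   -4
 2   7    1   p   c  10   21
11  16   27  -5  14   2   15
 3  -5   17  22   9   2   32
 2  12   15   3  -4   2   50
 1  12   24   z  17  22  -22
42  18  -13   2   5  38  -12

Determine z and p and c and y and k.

z = 26, p = 20, c = 19, y = 20, k = 19

Rows 3 and 4 both sum to 80, so that's the common total.
Column 1: 2 + 11 + 3 + 2 + 1 + 42 = 61, so its missing entry is 80 − 61 = 19.
Row 1: 19 + 20 + 9 + 12 + 4 − 4 = 60, so its missing entry is 80 − 60 = 20.
Column 5: 20 + 14 + 9 − 4 + 17 + 5 = 61, so its missing entry is 80 − 61 = 19.
Row 6: 1 + 12 + 24 + 17 + 22 − 22 = 54, so its missing entry is 80 − 54 = 26.
Row 2: 2 + 7 + 1 + 19 + 10 + 21 = 60, so its missing entry is 80 − 60 = 20.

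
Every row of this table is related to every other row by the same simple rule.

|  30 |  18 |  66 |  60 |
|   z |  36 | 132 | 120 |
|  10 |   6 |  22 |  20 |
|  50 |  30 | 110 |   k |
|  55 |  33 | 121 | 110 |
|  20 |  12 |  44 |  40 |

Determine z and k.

z = 60, k = 100

Each row is a constant multiple of every other row — this is a multiplication table with the headers hidden.
Row 2 is 132/66 = 2/1 times row 1, so its entry in column 1 is 30 × 2/1 = 60.
Row 4 is 110/66 = 5/3 times row 1, so its entry in column 4 is 60 × 5/3 = 100.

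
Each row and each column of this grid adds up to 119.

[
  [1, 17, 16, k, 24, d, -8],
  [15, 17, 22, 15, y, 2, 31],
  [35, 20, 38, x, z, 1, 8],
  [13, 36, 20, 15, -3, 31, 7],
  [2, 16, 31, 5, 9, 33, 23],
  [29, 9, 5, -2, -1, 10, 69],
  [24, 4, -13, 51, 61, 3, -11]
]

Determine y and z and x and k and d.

y = 17, z = 12, x = 5, k = 30, d = 39

The known cells in row 2 total 102, leaving 119 − 102 = 17 for the blank.
The known cells in column 5 total 107, leaving 119 − 107 = 12 for the blank.
The known cells in row 3 total 114, leaving 119 − 114 = 5 for the blank.
The known cells in column 4 total 89, leaving 119 − 89 = 30 for the blank.
The known cells in row 1 total 80, leaving 119 − 80 = 39 for the blank.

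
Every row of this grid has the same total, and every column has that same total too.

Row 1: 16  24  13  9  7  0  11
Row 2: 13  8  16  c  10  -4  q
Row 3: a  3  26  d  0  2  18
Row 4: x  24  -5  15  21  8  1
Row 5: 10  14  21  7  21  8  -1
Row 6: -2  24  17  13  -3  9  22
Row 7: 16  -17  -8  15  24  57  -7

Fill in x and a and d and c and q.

x = 16, a = 11, d = 20, c = 1, q = 36

Rows 1 and 5 both sum to 80, so that's the common total.
Row 4 has 24 − 5 + 15 + 21 + 8 + 1 = 64; the blank must be 80 − 64 = 16.
Column 1 has 16 + 13 + 16 + 10 − 2 + 16 = 69; the blank must be 80 − 69 = 11.
Row 3 has 11 + 3 + 26 + 0 + 2 + 18 = 60; the blank must be 80 − 60 = 20.
Column 7 has 11 + 18 + 1 − 1 + 22 − 7 = 44; the blank must be 80 − 44 = 36.
Row 2 has 13 + 8 + 16 + 10 − 4 + 36 = 79; the blank must be 80 − 79 = 1.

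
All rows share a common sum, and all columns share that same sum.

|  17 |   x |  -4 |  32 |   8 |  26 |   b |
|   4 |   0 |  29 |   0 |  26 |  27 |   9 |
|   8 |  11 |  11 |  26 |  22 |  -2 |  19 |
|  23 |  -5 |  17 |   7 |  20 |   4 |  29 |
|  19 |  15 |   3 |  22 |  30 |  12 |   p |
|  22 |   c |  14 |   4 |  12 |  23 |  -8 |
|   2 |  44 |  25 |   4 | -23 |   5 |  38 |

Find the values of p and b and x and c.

p = -6, b = 14, x = 2, c = 28

Rows 2 and 3 both sum to 95, so that's the common total.
Row 5 has 19 + 15 + 3 + 22 + 30 + 12 = 101; the blank must be 95 − 101 = -6.
Row 6 has 22 + 14 + 4 + 12 + 23 − 8 = 67; the blank must be 95 − 67 = 28.
Column 2 has 0 + 11 − 5 + 15 + 28 + 44 = 93; the blank must be 95 − 93 = 2.
Row 1 has 17 + 2 − 4 + 32 + 8 + 26 = 81; the blank must be 95 − 81 = 14.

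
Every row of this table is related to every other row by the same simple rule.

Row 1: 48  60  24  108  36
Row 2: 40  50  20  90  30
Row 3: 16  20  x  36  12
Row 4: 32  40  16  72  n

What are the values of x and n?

x = 8, n = 24

Each row is a constant multiple of every other row — this is a multiplication table with the headers hidden.
Row 3 is 16/48 = 1/3 times row 1, so its entry in column 3 is 24 × 1/3 = 8.
Row 4 is 32/48 = 2/3 times row 1, so its entry in column 5 is 36 × 2/3 = 24.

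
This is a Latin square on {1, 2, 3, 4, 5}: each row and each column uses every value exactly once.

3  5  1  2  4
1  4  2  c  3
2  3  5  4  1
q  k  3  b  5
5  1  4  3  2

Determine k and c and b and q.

k = 2, c = 5, b = 1, q = 4

Cell (4,2): column 2 already has {1, 3, 4, 5} → 2.
Cell (2,4): row 2 already has {1, 2, 3, 4} → 5.
Cell (4,4): column 4 already has {2, 3, 4, 5} → 1.
Cell (4,1): row 4 already has {1, 2, 3, 5} → 4.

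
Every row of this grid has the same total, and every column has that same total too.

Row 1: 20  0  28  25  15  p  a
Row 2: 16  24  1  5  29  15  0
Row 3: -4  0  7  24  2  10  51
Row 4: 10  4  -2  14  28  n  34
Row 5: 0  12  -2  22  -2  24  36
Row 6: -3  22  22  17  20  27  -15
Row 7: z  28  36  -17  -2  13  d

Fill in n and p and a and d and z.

Rows 2 and 3 both sum to 90, so that's the common total.
Column 1: 20 + 16 − 4 + 10 + 0 − 3 = 39, so its missing entry is 90 − 39 = 51.
Row 7: 51 + 28 + 36 − 17 − 2 + 13 = 109, so its missing entry is 90 − 109 = -19.
Column 7: 0 + 51 + 34 + 36 − 15 − 19 = 87, so its missing entry is 90 − 87 = 3.
Row 1: 20 + 0 + 28 + 25 + 15 + 3 = 91, so its missing entry is 90 − 91 = -1.
Row 4: 10 + 4 − 2 + 14 + 28 + 34 = 88, so its missing entry is 90 − 88 = 2.

n = 2, p = -1, a = 3, d = -19, z = 51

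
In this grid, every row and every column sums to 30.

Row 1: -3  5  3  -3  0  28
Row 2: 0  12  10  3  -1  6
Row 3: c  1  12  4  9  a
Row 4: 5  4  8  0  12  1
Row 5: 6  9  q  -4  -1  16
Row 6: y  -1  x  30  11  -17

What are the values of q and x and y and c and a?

q = 4, x = -7, y = 14, c = 8, a = -4

Row 5: 6 + 9 − 4 − 1 + 16 = 26, so its missing entry is 30 − 26 = 4.
Column 6: 28 + 6 + 1 + 16 − 17 = 34, so its missing entry is 30 − 34 = -4.
Row 3: 1 + 12 + 4 + 9 − 4 = 22, so its missing entry is 30 − 22 = 8.
Column 1: -3 + 0 + 8 + 5 + 6 = 16, so its missing entry is 30 − 16 = 14.
Row 6: 14 − 1 + 30 + 11 − 17 = 37, so its missing entry is 30 − 37 = -7.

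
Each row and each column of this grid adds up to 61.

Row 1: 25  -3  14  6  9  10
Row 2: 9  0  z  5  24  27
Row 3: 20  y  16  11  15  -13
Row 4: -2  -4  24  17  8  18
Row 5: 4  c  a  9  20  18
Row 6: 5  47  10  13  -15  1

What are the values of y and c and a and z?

y = 12, c = 9, a = 1, z = -4

Row 2: 9 + 0 + 5 + 24 + 27 = 65, so its missing entry is 61 − 65 = -4.
Row 3: 20 + 16 + 11 + 15 − 13 = 49, so its missing entry is 61 − 49 = 12.
Column 2: -3 + 0 + 12 − 4 + 47 = 52, so its missing entry is 61 − 52 = 9.
Row 5: 4 + 9 + 9 + 20 + 18 = 60, so its missing entry is 61 − 60 = 1.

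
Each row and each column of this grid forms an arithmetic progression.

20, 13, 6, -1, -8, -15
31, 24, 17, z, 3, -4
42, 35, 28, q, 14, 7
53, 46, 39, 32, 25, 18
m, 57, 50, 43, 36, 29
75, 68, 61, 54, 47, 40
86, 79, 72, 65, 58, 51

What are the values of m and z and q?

m = 64, z = 10, q = 21

Along each row the entries change by -7 per step; down each column they change by 11.
Row 5: from 57 at column 2, stepping by -7 to column 1 gives 64.
Row 2: from 31 at column 1, stepping by -7 to column 4 gives 10.
Row 3: from 42 at column 1, stepping by -7 to column 4 gives 21.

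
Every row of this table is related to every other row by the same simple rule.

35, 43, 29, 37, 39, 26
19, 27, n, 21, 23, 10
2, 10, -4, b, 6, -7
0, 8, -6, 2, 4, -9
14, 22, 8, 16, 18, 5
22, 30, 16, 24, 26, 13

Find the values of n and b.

n = 13, b = 4

The difference between any two rows is the same in every column — this is an addition table with the headers hidden.
Row 2 minus row 1 is 10 − 26 = -16, so its entry in column 3 is 29 + (-16) = 13.
Row 3 minus row 1 is -7 − 26 = -33, so its entry in column 4 is 37 + (-33) = 4.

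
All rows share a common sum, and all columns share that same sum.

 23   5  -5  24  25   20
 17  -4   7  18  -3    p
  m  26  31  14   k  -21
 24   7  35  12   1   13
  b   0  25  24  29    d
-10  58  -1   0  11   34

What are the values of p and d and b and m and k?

p = 57, d = -11, b = 25, m = 13, k = 29

Rows 1 and 4 both sum to 92, so that's the common total.
Column 5: 25 − 3 + 1 + 29 + 11 = 63, so its missing entry is 92 − 63 = 29.
Row 2: 17 − 4 + 7 + 18 − 3 = 35, so its missing entry is 92 − 35 = 57.
Row 3: 26 + 31 + 14 + 29 − 21 = 79, so its missing entry is 92 − 79 = 13.
Column 1: 23 + 17 + 13 + 24 − 10 = 67, so its missing entry is 92 − 67 = 25.
Row 5: 25 + 0 + 25 + 24 + 29 = 103, so its missing entry is 92 − 103 = -11.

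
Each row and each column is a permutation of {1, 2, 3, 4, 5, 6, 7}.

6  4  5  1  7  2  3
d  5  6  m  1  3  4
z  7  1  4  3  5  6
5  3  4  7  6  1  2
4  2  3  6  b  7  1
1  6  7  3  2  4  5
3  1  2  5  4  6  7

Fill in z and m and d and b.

z = 2, m = 2, d = 7, b = 5

For row 2, column 4: column 4 already has {1, 3, 4, 5, 6, 7}; that leaves 2.
For row 2, column 1: row 2 already has {1, 2, 3, 4, 5, 6}; that leaves 7.
Cell (3,1): row 3 already has {1, 3, 4, 5, 6, 7} → 2.
For row 5, column 5: row 5 already has {1, 2, 3, 4, 6, 7}; that leaves 5.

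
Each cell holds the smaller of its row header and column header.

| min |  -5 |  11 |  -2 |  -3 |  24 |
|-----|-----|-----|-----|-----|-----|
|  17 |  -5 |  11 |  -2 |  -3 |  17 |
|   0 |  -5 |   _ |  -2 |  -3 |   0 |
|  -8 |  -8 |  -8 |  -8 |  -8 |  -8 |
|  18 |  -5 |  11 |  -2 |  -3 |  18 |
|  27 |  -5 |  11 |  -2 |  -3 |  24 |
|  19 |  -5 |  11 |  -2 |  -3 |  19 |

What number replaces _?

0

min(0, 11) = 0.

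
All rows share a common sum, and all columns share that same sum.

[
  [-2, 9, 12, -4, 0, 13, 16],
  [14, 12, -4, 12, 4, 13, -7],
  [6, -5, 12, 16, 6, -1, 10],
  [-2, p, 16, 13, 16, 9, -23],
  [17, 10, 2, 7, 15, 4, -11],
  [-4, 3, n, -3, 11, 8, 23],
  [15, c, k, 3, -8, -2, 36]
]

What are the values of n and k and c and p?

Rows 1 and 2 both sum to 44, so that's the common total.
The known cells in row 4 total 29, leaving 44 − 29 = 15 for the blank.
The known cells in column 2 total 44, leaving 44 − 44 = 0 for the blank.
The known cells in row 7 total 44, leaving 44 − 44 = 0 for the blank.
The known cells in row 6 total 38, leaving 44 − 38 = 6 for the blank.

n = 6, k = 0, c = 0, p = 15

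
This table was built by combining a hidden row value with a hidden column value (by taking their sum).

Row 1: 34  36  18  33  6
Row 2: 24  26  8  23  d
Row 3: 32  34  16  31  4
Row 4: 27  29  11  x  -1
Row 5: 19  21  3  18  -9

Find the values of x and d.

x = 26, d = -4

The difference between any two rows is the same in every column — this is an addition table with the headers hidden.
Row 4 minus row 1 is 27 − 34 = -7, so its entry in column 4 is 33 + (-7) = 26.
Row 2 minus row 1 is 24 − 34 = -10, so its entry in column 5 is 6 + (-10) = -4.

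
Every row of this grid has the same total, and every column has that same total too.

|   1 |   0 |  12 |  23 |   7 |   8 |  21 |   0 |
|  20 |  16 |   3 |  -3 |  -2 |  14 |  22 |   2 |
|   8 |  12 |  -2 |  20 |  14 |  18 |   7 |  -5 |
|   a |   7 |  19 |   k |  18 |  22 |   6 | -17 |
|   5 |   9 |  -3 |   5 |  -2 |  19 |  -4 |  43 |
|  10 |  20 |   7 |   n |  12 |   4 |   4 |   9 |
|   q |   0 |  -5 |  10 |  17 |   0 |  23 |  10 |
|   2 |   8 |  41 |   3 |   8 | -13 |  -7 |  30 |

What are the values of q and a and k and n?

q = 17, a = 9, k = 8, n = 6

Rows 1 and 2 both sum to 72, so that's the common total.
Row 6 has 10 + 20 + 7 + 12 + 4 + 4 + 9 = 66; the blank must be 72 − 66 = 6.
Column 4 has 23 − 3 + 20 + 5 + 6 + 10 + 3 = 64; the blank must be 72 − 64 = 8.
Row 4 has 7 + 19 + 8 + 18 + 22 + 6 − 17 = 63; the blank must be 72 − 63 = 9.
Row 7 has 0 − 5 + 10 + 17 + 0 + 23 + 10 = 55; the blank must be 72 − 55 = 17.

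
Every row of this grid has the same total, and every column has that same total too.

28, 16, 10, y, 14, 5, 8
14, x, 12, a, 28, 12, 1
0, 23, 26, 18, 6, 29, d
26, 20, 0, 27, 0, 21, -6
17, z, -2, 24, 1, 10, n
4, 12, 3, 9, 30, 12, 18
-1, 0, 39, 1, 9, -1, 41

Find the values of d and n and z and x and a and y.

Rows 4 and 6 both sum to 88, so that's the common total.
Row 1 has 28 + 16 + 10 + 14 + 5 + 8 = 81; the blank must be 88 − 81 = 7.
Row 3 has 0 + 23 + 26 + 18 + 6 + 29 = 102; the blank must be 88 − 102 = -14.
Column 7 has 8 + 1 − 14 − 6 + 18 + 41 = 48; the blank must be 88 − 48 = 40.
Row 5 has 17 − 2 + 24 + 1 + 10 + 40 = 90; the blank must be 88 − 90 = -2.
Column 2 has 16 + 23 + 20 − 2 + 12 + 0 = 69; the blank must be 88 − 69 = 19.
Row 2 has 14 + 19 + 12 + 28 + 12 + 1 = 86; the blank must be 88 − 86 = 2.

d = -14, n = 40, z = -2, x = 19, a = 2, y = 7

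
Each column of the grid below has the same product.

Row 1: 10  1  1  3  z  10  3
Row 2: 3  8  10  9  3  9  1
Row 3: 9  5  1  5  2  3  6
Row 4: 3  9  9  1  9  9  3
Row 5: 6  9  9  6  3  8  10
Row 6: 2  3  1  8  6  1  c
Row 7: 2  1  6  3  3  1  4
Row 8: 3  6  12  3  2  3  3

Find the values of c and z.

c = 9, z = 10

Columns 3 and 6 each multiply to 58320, so every column has product 58320.
Column 7: 3×1×6×3×10×4×3 = 6480, so the missing entry is 58320 ÷ 6480 = 9.
Column 5: 3×2×9×3×6×3×2 = 5832, so the missing entry is 58320 ÷ 5832 = 10.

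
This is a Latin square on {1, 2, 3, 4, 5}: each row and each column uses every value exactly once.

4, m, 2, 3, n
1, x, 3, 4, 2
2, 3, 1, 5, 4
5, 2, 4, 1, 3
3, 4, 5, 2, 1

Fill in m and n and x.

Cell (2,2): row 2 already has {1, 2, 3, 4} → 5.
At (row 1, col 2): column 2 already has {2, 3, 4, 5}, so the value is 1.
Cell (1,5): row 1 already has {1, 2, 3, 4} → 5.

m = 1, n = 5, x = 5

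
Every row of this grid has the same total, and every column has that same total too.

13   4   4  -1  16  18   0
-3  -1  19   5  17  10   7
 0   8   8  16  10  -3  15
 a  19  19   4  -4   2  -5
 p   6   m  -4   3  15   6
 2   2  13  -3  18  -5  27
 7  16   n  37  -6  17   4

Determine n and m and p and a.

n = -21, m = 12, p = 16, a = 19

Rows 1 and 2 both sum to 54, so that's the common total.
Row 7 has 7 + 16 + 37 − 6 + 17 + 4 = 75; the blank must be 54 − 75 = -21.
Column 3 has 4 + 19 + 8 + 19 + 13 − 21 = 42; the blank must be 54 − 42 = 12.
Row 5 has 6 + 12 − 4 + 3 + 15 + 6 = 38; the blank must be 54 − 38 = 16.
Row 4 has 19 + 19 + 4 − 4 + 2 − 5 = 35; the blank must be 54 − 35 = 19.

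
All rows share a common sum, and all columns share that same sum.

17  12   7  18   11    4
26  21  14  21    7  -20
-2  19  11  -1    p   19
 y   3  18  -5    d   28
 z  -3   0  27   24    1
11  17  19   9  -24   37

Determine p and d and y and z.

p = 23, d = 28, y = -3, z = 20

Rows 1 and 2 both sum to 69, so that's the common total.
The known cells in row 3 total 46, leaving 69 − 46 = 23 for the blank.
The known cells in row 5 total 49, leaving 69 − 49 = 20 for the blank.
The known cells in column 5 total 41, leaving 69 − 41 = 28 for the blank.
The known cells in row 4 total 72, leaving 69 − 72 = -3 for the blank.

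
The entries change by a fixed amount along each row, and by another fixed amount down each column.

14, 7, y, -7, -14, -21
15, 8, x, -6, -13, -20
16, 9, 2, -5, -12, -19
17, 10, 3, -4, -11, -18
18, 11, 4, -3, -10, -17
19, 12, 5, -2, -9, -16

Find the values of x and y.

x = 1, y = 0

Along each row the entries change by -7 per step; down each column they change by 1.
Row 2: from 15 at column 1, stepping by -7 to column 3 gives 1.
Row 1: from 14 at column 1, stepping by -7 to column 3 gives 0.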